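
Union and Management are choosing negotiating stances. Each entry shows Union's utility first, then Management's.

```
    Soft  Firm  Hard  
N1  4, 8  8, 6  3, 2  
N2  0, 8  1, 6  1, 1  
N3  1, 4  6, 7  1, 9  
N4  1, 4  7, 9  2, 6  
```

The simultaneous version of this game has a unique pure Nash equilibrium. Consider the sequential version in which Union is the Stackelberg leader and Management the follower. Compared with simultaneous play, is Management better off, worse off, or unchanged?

better off

Management best-responds to each possible Union move:
- N1: Management compares 8, 6, 2 and picks Soft; Union would get 4.
- N2: Management compares 8, 6, 1 and picks Soft; Union would get 0.
- N3: Management compares 4, 7, 9 and picks Hard; Union would get 1.
- N4: Management compares 4, 9, 6 and picks Firm; Union would get 7.
Among 4, 0, 1, 7, the best is 7 at N4. Subgame-perfect outcome: (N4, Firm) with payoffs (7, 9).
For the simultaneous game, intersect best replies.
Union's best replies: Soft→N1; Firm→N1; Hard→N1.
Management's best replies: N1→Soft; N2→Soft; N3→Hard; N4→Firm.
The unique mutual best reply is (N1, Soft), giving (4, 8).
Management earns 9 sequentially versus 8 at the Nash outcome: better off.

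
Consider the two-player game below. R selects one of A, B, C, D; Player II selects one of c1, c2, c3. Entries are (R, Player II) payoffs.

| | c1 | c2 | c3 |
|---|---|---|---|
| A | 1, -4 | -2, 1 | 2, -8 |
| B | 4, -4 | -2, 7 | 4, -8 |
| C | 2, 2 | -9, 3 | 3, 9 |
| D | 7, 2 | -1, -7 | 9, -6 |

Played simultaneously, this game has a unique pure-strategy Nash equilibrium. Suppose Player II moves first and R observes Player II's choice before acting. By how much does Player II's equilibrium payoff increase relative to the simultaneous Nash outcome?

0

Solve by backward induction (Player II leads).
- c1 → R plays D (best of 1, 4, 2, 7); Player II gets 2.
- c2 → R plays D (best of -2, -2, -9, -1); Player II gets -7.
- c3 → R plays D (best of 2, 4, 3, 9); Player II gets -6.
Maximizing over 2, -7, -6, Player II chooses c1. Subgame-perfect outcome: (D, c1) with payoffs (7, 2).
Under simultaneous play:
R's best replies: c1→D; c2→D; c3→D.
Player II's best replies: A→c2; B→c2; C→c3; D→c1.
The unique mutual best reply is (D, c1), giving (7, 2).
Player II's commitment gain: 2 − 2 = 0.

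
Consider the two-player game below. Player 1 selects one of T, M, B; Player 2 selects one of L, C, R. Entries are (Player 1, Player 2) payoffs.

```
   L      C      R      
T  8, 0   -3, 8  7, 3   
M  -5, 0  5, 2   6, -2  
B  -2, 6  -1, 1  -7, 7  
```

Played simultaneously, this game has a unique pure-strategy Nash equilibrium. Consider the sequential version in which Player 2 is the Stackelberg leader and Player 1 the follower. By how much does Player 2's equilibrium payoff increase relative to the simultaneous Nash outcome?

Work backward from Player 1's decision.
- L: Player 1 compares 8, -5, -2 and picks T; Player 2 would get 0.
- C: Player 1 compares -3, 5, -1 and picks M; Player 2 would get 2.
- R: Player 1 compares 7, 6, -7 and picks T; Player 2 would get 3.
Player 2's induced payoffs are 0, 2, 3, so Player 2 commits to R. Subgame-perfect outcome: (T, R) with payoffs (7, 3).
Now find the simultaneous Nash equilibrium.
Player 1's best replies: L→T; C→M; R→T.
Player 2's best replies: T→C; M→C; B→R.
Only (M, C) has each player best-responding; Nash payoffs (5, 2).
Player 2's commitment gain: 3 − 2 = 1.

1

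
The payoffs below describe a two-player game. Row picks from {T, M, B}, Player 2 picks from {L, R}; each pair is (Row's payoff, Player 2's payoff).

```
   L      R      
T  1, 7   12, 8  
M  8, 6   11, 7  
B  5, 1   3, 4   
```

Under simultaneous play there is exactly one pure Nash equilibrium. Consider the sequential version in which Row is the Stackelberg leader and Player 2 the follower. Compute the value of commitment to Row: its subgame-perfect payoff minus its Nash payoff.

Backward induction with Row moving first.
- T: Player 2 compares 7, 8 and picks R; Row would get 12.
- M: Player 2 compares 6, 7 and picks R; Row would get 11.
- B: Player 2 compares 1, 4 and picks R; Row would get 3.
Row's induced payoffs are 12, 11, 3, so Row commits to T. Subgame-perfect outcome: (T, R) with payoffs (12, 8).
Under simultaneous play:
Row's best replies: L→M; R→T.
Player 2's best replies: T→R; M→R; B→R.
The unique mutual best reply is (T, R), giving (12, 8).
Row's commitment gain: 12 − 12 = 0.

0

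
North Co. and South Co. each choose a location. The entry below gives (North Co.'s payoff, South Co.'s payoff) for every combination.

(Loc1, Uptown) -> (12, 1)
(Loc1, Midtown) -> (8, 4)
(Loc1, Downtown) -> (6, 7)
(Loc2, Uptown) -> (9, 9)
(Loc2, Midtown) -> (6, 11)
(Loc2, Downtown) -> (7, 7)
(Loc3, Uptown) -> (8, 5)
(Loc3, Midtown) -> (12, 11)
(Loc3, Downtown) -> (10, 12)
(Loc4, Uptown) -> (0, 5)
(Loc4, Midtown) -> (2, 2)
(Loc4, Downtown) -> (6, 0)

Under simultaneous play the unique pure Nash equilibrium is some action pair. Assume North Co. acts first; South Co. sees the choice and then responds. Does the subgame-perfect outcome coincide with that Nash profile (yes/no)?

Solve by backward induction (North Co. leads).
- Loc1: South Co. compares 1, 4, 7 and picks Downtown; North Co. would get 6.
- Loc2: South Co. compares 9, 11, 7 and picks Midtown; North Co. would get 6.
- Loc3: South Co. compares 5, 11, 12 and picks Downtown; North Co. would get 10.
- Loc4: South Co. compares 5, 2, 0 and picks Uptown; North Co. would get 0.
Among 6, 6, 10, 0, the best is 10 at Loc3. Subgame-perfect outcome: (Loc3, Downtown) with payoffs (10, 12).
For the simultaneous game, intersect best replies.
North Co.'s best replies: Uptown→Loc1; Midtown→Loc3; Downtown→Loc3.
South Co.'s best replies: Loc1→Downtown; Loc2→Midtown; Loc3→Downtown; Loc4→Uptown.
Only (Loc3, Downtown) has each player best-responding; Nash payoffs (10, 12).
Sequential outcome (Loc3, Downtown) coincides with the Nash profile (Loc3, Downtown).

yes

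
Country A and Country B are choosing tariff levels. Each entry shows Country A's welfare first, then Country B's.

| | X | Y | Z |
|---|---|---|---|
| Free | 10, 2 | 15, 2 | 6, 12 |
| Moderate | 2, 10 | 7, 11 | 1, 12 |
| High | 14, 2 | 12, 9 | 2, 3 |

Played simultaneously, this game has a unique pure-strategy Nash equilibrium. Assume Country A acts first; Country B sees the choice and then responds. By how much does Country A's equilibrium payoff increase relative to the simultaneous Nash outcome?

6

Work backward from Country B's decision.
- Free → Country B plays Z (best of 2, 2, 12); Country A gets 6.
- Moderate → Country B plays Z (best of 10, 11, 12); Country A gets 1.
- High → Country B plays Y (best of 2, 9, 3); Country A gets 12.
Country A's induced payoffs are 6, 1, 12, so Country A commits to High. Subgame-perfect outcome: (High, Y) with payoffs (12, 9).
For the simultaneous game, intersect best replies.
Country A's best replies: X→High; Y→Free; Z→Free.
Country B's best replies: Free→Z; Moderate→Z; High→Y.
Only (Free, Z) has each player best-responding; Nash payoffs (6, 12).
Country A's commitment gain: 12 − 6 = 6.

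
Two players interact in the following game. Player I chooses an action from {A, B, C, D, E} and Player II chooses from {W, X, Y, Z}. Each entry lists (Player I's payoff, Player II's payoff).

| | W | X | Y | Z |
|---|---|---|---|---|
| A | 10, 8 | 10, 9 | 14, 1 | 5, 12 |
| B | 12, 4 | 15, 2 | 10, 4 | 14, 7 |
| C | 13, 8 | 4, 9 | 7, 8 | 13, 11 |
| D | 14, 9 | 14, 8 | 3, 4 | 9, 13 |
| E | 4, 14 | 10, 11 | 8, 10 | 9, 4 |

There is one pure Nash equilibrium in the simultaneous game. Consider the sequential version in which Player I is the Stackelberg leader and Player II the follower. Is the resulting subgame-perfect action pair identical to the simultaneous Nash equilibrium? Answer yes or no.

Player II best-responds to each possible Player I move:
- A: BR = Z, leader payoff 5.
- B: BR = Z, leader payoff 14.
- C: BR = Z, leader payoff 13.
- D: BR = Z, leader payoff 9.
- E: BR = W, leader payoff 4.
Among 5, 14, 13, 9, 4, the best is 14 at B. Subgame-perfect outcome: (B, Z) with payoffs (14, 7).
Now find the simultaneous Nash equilibrium.
Player I's best replies: W→D; X→B; Y→A; Z→B.
Player II's best replies: A→Z; B→Z; C→Z; D→Z; E→W.
The unique mutual best reply is (B, Z), giving (14, 7).
Sequential outcome (B, Z) coincides with the Nash profile (B, Z).

yes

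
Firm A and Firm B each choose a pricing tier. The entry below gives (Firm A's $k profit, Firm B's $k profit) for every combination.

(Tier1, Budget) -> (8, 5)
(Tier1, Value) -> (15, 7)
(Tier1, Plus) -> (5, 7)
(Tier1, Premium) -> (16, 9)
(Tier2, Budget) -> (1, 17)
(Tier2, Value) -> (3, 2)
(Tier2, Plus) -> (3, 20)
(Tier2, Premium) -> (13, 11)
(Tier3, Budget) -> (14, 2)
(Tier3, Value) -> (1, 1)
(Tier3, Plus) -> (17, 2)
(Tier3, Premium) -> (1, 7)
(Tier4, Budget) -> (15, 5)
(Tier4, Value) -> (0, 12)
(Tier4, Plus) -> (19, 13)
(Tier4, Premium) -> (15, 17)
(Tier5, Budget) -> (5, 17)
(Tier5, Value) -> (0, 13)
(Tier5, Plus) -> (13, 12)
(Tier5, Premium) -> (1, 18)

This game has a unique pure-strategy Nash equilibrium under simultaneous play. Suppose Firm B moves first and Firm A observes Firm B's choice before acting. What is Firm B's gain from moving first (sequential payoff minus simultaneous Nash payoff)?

4

Solve by backward induction (Firm B leads).
- Budget → Firm A plays Tier4 (best of 8, 1, 14, 15, 5); Firm B gets 5.
- Value → Firm A plays Tier1 (best of 15, 3, 1, 0, 0); Firm B gets 7.
- Plus → Firm A plays Tier4 (best of 5, 3, 17, 19, 13); Firm B gets 13.
- Premium → Firm A plays Tier1 (best of 16, 13, 1, 15, 1); Firm B gets 9.
Among 5, 7, 13, 9, the best is 13 at Plus. Subgame-perfect outcome: (Tier4, Plus) with payoffs (19, 13).
Under simultaneous play:
Firm A's best replies: Budget→Tier4; Value→Tier1; Plus→Tier4; Premium→Tier1.
Firm B's best replies: Tier1→Premium; Tier2→Plus; Tier3→Premium; Tier4→Premium; Tier5→Premium.
The unique mutual best reply is (Tier1, Premium), giving (16, 9).
Firm B's commitment gain: 13 − 9 = 4.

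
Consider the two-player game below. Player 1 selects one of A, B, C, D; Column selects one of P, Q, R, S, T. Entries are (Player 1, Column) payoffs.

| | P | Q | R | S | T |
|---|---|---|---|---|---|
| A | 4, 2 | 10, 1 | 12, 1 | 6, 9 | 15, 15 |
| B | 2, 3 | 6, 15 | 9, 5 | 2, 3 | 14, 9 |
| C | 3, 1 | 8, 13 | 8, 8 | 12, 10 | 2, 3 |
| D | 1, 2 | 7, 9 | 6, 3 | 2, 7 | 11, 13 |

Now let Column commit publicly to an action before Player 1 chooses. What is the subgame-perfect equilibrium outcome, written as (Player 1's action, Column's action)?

Player 1 best-responds to each possible Column move:
- P: Player 1 compares 4, 2, 3, 1 and picks A; Column would get 2.
- Q: Player 1 compares 10, 6, 8, 7 and picks A; Column would get 1.
- R: Player 1 compares 12, 9, 8, 6 and picks A; Column would get 1.
- S: Player 1 compares 6, 2, 12, 2 and picks C; Column would get 10.
- T: Player 1 compares 15, 14, 2, 11 and picks A; Column would get 15.
Among 2, 1, 1, 10, 15, the best is 15 at T. Subgame-perfect outcome: (A, T) with payoffs (15, 15).

(A, T)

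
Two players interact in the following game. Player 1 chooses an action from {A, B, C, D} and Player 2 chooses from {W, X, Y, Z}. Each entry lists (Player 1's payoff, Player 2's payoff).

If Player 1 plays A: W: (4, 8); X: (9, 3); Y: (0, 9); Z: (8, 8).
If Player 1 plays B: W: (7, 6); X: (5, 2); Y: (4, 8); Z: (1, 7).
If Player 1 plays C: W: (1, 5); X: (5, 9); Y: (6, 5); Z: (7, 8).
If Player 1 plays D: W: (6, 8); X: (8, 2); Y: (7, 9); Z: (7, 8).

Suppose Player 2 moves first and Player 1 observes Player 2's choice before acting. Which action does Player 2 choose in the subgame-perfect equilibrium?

Y

Solve by backward induction (Player 2 leads).
- W: Player 1 compares 4, 7, 1, 6 and picks B; Player 2 would get 6.
- X: Player 1 compares 9, 5, 5, 8 and picks A; Player 2 would get 3.
- Y: Player 1 compares 0, 4, 6, 7 and picks D; Player 2 would get 9.
- Z: Player 1 compares 8, 1, 7, 7 and picks A; Player 2 would get 8.
Among 6, 3, 9, 8, the best is 9 at Y. Subgame-perfect outcome: (D, Y) with payoffs (7, 9).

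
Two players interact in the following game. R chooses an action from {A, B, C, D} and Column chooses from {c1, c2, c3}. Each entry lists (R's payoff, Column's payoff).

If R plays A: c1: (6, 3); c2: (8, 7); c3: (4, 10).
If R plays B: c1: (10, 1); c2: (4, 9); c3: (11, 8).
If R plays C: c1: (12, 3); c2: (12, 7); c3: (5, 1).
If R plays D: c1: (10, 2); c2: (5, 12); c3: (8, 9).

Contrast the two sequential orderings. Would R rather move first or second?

first

If R leads: Column's best replies are A→c3, B→c2, C→c2, D→c2; R's induced payoffs 4, 4, 12, 5; outcome (C, c2), payoffs (12, 7).
If Column leads: R's best replies are c1→C, c2→C, c3→B; Column's induced payoffs 3, 7, 8; outcome (B, c3), payoffs (11, 8).
R gets 12 moving first and 11 moving second, so R prefers to move first.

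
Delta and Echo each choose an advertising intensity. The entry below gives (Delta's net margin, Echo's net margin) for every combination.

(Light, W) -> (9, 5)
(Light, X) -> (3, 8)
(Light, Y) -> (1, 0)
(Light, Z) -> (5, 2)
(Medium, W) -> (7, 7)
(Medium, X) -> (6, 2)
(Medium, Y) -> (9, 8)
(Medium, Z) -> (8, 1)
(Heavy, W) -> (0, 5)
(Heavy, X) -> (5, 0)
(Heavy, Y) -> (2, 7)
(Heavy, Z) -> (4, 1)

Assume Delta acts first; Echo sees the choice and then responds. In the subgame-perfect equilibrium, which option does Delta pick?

Medium

Echo best-responds to each possible Delta move:
- Light: BR = X, leader payoff 3.
- Medium: BR = Y, leader payoff 9.
- Heavy: BR = Y, leader payoff 2.
Among 3, 9, 2, the best is 9 at Medium. Subgame-perfect outcome: (Medium, Y) with payoffs (9, 8).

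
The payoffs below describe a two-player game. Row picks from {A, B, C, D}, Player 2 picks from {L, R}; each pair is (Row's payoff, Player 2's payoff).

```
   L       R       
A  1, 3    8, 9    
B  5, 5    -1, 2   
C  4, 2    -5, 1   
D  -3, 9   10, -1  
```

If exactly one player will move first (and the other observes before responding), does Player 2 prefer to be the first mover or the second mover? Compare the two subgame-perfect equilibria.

second

If Row leads: Player 2's best replies are A→R, B→L, C→L, D→L; Row's induced payoffs 8, 5, 4, -3; outcome (A, R), payoffs (8, 9).
If Player 2 leads: Row's best replies are L→B, R→D; Player 2's induced payoffs 5, -1; outcome (B, L), payoffs (5, 5).
Player 2 gets 5 moving first and 9 moving second, so Player 2 prefers to move second.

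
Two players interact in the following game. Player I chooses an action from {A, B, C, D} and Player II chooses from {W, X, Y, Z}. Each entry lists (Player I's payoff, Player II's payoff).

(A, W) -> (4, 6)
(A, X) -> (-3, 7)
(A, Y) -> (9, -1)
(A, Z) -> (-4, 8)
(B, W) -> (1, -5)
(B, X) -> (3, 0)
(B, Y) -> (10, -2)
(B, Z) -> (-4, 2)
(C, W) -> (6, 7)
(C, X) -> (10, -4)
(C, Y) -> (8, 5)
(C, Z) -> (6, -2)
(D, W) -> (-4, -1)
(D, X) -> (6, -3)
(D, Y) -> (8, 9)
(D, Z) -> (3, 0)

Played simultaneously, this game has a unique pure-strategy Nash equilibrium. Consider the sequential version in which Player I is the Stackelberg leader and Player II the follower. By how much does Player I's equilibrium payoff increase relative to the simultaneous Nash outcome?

Solve by backward induction (Player I leads).
- A: Player II compares 6, 7, -1, 8 and picks Z; Player I would get -4.
- B: Player II compares -5, 0, -2, 2 and picks Z; Player I would get -4.
- C: Player II compares 7, -4, 5, -2 and picks W; Player I would get 6.
- D: Player II compares -1, -3, 9, 0 and picks Y; Player I would get 8.
Among -4, -4, 6, 8, the best is 8 at D. Subgame-perfect outcome: (D, Y) with payoffs (8, 9).
Now find the simultaneous Nash equilibrium.
Player I's best replies: W→C; X→C; Y→B; Z→C.
Player II's best replies: A→Z; B→Z; C→W; D→Y.
The unique mutual best reply is (C, W), giving (6, 7).
Player I's commitment gain: 8 − 6 = 2.

2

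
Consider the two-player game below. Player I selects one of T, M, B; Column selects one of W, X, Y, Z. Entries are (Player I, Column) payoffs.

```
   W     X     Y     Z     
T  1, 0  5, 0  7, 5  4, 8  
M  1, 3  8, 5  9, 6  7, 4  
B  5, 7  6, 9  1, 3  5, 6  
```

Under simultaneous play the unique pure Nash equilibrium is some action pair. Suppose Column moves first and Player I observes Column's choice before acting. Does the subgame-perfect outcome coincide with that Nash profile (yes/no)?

no

Work backward from Player I's decision.
- W: BR = B, leader payoff 7.
- X: BR = M, leader payoff 5.
- Y: BR = M, leader payoff 6.
- Z: BR = M, leader payoff 4.
Column's induced payoffs are 7, 5, 6, 4, so Column commits to W. Subgame-perfect outcome: (B, W) with payoffs (5, 7).
Now find the simultaneous Nash equilibrium.
Player I's best replies: W→B; X→M; Y→M; Z→M.
Column's best replies: T→Z; M→Y; B→X.
Only (M, Y) has each player best-responding; Nash payoffs (9, 6).
Sequential outcome (B, W) differs from the Nash profile (M, Y).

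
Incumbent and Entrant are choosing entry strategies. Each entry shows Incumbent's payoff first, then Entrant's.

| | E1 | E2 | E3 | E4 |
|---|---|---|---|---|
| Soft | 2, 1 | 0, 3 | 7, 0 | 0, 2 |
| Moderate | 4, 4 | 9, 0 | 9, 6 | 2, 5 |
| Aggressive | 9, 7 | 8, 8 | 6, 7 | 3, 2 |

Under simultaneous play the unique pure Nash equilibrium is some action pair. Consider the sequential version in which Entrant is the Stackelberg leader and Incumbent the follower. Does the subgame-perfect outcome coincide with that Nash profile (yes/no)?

no

Solve by backward induction (Entrant leads).
- E1 → Incumbent plays Aggressive (best of 2, 4, 9); Entrant gets 7.
- E2 → Incumbent plays Moderate (best of 0, 9, 8); Entrant gets 0.
- E3 → Incumbent plays Moderate (best of 7, 9, 6); Entrant gets 6.
- E4 → Incumbent plays Aggressive (best of 0, 2, 3); Entrant gets 2.
Among 7, 0, 6, 2, the best is 7 at E1. Subgame-perfect outcome: (Aggressive, E1) with payoffs (9, 7).
Now find the simultaneous Nash equilibrium.
Incumbent's best replies: E1→Aggressive; E2→Moderate; E3→Moderate; E4→Aggressive.
Entrant's best replies: Soft→E2; Moderate→E3; Aggressive→E2.
The unique mutual best reply is (Moderate, E3), giving (9, 6).
Sequential outcome (Aggressive, E1) differs from the Nash profile (Moderate, E3).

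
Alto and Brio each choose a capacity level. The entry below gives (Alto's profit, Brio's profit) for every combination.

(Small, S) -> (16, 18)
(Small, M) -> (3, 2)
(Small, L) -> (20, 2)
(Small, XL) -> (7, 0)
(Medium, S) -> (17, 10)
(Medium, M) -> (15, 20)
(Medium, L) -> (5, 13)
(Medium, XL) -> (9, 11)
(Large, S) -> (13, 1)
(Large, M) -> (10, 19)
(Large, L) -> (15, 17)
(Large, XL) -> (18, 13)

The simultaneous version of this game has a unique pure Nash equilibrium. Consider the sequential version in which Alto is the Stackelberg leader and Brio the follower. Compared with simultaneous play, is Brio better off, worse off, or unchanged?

Brio best-responds to each possible Alto move:
- Small → Brio plays S (best of 18, 2, 2, 0); Alto gets 16.
- Medium → Brio plays M (best of 10, 20, 13, 11); Alto gets 15.
- Large → Brio plays M (best of 1, 19, 17, 13); Alto gets 10.
Alto's induced payoffs are 16, 15, 10, so Alto commits to Small. Subgame-perfect outcome: (Small, S) with payoffs (16, 18).
Now find the simultaneous Nash equilibrium.
Alto's best replies: S→Medium; M→Medium; L→Small; XL→Large.
Brio's best replies: Small→S; Medium→M; Large→M.
The unique mutual best reply is (Medium, M), giving (15, 20).
Brio earns 18 sequentially versus 20 at the Nash outcome: worse off.

worse off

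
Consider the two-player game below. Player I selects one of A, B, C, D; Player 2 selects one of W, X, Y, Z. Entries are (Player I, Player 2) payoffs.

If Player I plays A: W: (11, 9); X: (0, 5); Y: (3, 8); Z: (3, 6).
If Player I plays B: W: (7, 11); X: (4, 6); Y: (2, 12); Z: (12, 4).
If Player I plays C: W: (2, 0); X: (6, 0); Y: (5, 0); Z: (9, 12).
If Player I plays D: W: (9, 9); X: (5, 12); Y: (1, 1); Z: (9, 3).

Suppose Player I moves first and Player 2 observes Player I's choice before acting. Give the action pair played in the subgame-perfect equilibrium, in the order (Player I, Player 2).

(A, W)

Backward induction with Player I moving first.
- A: BR = W, leader payoff 11.
- B: BR = Y, leader payoff 2.
- C: BR = Z, leader payoff 9.
- D: BR = X, leader payoff 5.
Maximizing over 11, 2, 9, 5, Player I chooses A. Subgame-perfect outcome: (A, W) with payoffs (11, 9).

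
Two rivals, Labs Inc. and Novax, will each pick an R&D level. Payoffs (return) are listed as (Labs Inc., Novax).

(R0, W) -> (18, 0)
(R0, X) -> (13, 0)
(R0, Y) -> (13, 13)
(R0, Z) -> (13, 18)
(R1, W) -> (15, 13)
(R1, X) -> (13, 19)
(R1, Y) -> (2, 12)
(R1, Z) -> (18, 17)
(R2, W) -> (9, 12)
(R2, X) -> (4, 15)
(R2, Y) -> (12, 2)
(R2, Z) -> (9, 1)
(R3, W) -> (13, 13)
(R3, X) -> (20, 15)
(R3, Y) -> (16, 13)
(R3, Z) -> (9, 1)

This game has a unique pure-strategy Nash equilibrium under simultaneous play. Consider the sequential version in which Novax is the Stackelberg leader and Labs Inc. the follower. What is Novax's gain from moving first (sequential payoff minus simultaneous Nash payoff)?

Backward induction with Novax moving first.
- W → Labs Inc. plays R0 (best of 18, 15, 9, 13); Novax gets 0.
- X → Labs Inc. plays R3 (best of 13, 13, 4, 20); Novax gets 15.
- Y → Labs Inc. plays R3 (best of 13, 2, 12, 16); Novax gets 13.
- Z → Labs Inc. plays R1 (best of 13, 18, 9, 9); Novax gets 17.
Among 0, 15, 13, 17, the best is 17 at Z. Subgame-perfect outcome: (R1, Z) with payoffs (18, 17).
Now find the simultaneous Nash equilibrium.
Labs Inc.'s best replies: W→R0; X→R3; Y→R3; Z→R1.
Novax's best replies: R0→Z; R1→X; R2→X; R3→X.
Only (R3, X) has each player best-responding; Nash payoffs (20, 15).
Novax's commitment gain: 17 − 15 = 2.

2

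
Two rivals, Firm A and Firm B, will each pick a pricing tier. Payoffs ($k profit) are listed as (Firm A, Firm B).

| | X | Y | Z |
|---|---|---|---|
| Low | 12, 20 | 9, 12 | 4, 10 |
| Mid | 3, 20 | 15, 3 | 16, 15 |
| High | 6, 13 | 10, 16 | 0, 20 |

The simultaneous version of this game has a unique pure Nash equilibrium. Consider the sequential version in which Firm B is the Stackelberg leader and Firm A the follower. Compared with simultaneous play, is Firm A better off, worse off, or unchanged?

unchanged

Work backward from Firm A's decision.
- X → Firm A plays Low (best of 12, 3, 6); Firm B gets 20.
- Y → Firm A plays Mid (best of 9, 15, 10); Firm B gets 3.
- Z → Firm A plays Mid (best of 4, 16, 0); Firm B gets 15.
Maximizing over 20, 3, 15, Firm B chooses X. Subgame-perfect outcome: (Low, X) with payoffs (12, 20).
Under simultaneous play:
Firm A's best replies: X→Low; Y→Mid; Z→Mid.
Firm B's best replies: Low→X; Mid→X; High→Z.
Only (Low, X) has each player best-responding; Nash payoffs (12, 20).
Firm A earns 12 sequentially versus 12 at the Nash outcome: unchanged.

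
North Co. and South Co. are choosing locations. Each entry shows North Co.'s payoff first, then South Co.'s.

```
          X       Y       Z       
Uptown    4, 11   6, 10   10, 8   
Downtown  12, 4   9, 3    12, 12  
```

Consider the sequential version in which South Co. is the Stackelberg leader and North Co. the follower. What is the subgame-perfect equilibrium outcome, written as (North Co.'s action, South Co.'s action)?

Solve by backward induction (South Co. leads).
- X → North Co. plays Downtown (best of 4, 12); South Co. gets 4.
- Y → North Co. plays Downtown (best of 6, 9); South Co. gets 3.
- Z → North Co. plays Downtown (best of 10, 12); South Co. gets 12.
South Co.'s induced payoffs are 4, 3, 12, so South Co. commits to Z. Subgame-perfect outcome: (Downtown, Z) with payoffs (12, 12).

(Downtown, Z)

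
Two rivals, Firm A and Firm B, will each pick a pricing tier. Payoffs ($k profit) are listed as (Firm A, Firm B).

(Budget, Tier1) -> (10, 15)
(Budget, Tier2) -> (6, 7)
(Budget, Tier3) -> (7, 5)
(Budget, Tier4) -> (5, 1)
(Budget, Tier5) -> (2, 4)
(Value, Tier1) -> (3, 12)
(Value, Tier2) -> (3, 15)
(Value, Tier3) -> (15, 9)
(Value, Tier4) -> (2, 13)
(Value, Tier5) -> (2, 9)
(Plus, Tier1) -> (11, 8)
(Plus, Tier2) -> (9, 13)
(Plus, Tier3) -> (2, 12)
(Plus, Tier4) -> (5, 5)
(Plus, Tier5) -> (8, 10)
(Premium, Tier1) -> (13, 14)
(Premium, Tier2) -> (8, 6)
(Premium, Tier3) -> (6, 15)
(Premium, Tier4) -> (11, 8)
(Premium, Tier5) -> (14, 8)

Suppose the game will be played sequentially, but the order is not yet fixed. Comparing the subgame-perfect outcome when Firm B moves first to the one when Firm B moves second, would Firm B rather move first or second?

second

If Firm A leads: Firm B's best replies are Budget→Tier1, Value→Tier2, Plus→Tier2, Premium→Tier3; Firm A's induced payoffs 10, 3, 9, 6; outcome (Budget, Tier1), payoffs (10, 15).
If Firm B leads: Firm A's best replies are Tier1→Premium, Tier2→Plus, Tier3→Value, Tier4→Premium, Tier5→Premium; Firm B's induced payoffs 14, 13, 9, 8, 8; outcome (Premium, Tier1), payoffs (13, 14).
Firm B gets 14 moving first and 15 moving second, so Firm B prefers to move second.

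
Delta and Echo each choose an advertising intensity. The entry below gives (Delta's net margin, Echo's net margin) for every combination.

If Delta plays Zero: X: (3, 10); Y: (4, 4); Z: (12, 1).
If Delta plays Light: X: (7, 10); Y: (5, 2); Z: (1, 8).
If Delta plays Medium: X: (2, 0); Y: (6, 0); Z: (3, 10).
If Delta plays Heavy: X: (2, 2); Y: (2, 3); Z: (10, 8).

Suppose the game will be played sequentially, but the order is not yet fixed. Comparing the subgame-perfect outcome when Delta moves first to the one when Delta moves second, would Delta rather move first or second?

first

If Delta leads: Echo's best replies are Zero→X, Light→X, Medium→Z, Heavy→Z; Delta's induced payoffs 3, 7, 3, 10; outcome (Heavy, Z), payoffs (10, 8).
If Echo leads: Delta's best replies are X→Light, Y→Medium, Z→Zero; Echo's induced payoffs 10, 0, 1; outcome (Light, X), payoffs (7, 10).
Delta gets 10 moving first and 7 moving second, so Delta prefers to move first.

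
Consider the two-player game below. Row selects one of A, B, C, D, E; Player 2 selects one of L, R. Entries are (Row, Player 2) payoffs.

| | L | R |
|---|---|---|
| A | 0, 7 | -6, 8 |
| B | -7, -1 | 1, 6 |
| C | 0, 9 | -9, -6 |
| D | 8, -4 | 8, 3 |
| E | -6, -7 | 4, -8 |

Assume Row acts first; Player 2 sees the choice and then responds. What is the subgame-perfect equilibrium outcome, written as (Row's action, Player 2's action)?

(D, R)

Player 2 best-responds to each possible Row move:
- A: BR = R, leader payoff -6.
- B: BR = R, leader payoff 1.
- C: BR = L, leader payoff 0.
- D: BR = R, leader payoff 8.
- E: BR = L, leader payoff -6.
Row's induced payoffs are -6, 1, 0, 8, -6, so Row commits to D. Subgame-perfect outcome: (D, R) with payoffs (8, 3).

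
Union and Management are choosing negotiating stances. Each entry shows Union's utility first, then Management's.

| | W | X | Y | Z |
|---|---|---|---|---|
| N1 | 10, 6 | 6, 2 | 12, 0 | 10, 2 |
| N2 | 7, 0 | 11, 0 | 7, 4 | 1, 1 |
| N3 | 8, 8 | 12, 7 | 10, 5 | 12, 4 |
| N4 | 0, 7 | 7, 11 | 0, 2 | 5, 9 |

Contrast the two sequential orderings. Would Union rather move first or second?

second

If Union leads: Management's best replies are N1→W, N2→Y, N3→W, N4→X; Union's induced payoffs 10, 7, 8, 7; outcome (N1, W), payoffs (10, 6).
If Management leads: Union's best replies are W→N1, X→N3, Y→N1, Z→N3; Management's induced payoffs 6, 7, 0, 4; outcome (N3, X), payoffs (12, 7).
Union gets 10 moving first and 12 moving second, so Union prefers to move second.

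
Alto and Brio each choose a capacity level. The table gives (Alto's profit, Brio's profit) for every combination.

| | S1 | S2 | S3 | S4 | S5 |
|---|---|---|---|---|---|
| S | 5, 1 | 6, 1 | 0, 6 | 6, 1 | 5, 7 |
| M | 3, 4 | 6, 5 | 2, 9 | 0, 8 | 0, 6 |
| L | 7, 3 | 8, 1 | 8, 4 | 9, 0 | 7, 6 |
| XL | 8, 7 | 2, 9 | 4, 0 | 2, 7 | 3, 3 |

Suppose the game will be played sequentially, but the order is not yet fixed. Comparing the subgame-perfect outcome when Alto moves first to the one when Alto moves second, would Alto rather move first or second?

If Alto leads: Brio's best replies are S→S5, M→S3, L→S5, XL→S2; Alto's induced payoffs 5, 2, 7, 2; outcome (L, S5), payoffs (7, 6).
If Brio leads: Alto's best replies are S1→XL, S2→L, S3→L, S4→L, S5→L; Brio's induced payoffs 7, 1, 4, 0, 6; outcome (XL, S1), payoffs (8, 7).
Alto gets 7 moving first and 8 moving second, so Alto prefers to move second.

second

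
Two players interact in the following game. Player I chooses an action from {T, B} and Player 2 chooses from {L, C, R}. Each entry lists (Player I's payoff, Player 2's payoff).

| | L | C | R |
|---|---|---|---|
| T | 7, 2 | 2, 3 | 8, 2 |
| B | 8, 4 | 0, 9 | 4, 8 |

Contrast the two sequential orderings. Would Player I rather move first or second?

second

If Player I leads: Player 2's best replies are T→C, B→C; Player I's induced payoffs 2, 0; outcome (T, C), payoffs (2, 3).
If Player 2 leads: Player I's best replies are L→B, C→T, R→T; Player 2's induced payoffs 4, 3, 2; outcome (B, L), payoffs (8, 4).
Player I gets 2 moving first and 8 moving second, so Player I prefers to move second.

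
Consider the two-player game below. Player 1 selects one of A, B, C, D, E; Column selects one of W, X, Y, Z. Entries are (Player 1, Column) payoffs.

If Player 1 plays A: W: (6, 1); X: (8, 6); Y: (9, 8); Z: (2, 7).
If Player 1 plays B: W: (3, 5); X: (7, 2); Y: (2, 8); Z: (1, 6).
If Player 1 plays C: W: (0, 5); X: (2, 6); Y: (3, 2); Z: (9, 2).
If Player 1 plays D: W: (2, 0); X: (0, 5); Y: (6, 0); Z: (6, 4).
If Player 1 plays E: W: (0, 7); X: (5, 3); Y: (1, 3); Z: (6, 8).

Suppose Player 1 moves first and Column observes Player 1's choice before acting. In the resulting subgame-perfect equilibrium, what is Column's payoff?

8

Work backward from Column's decision.
- A → Column plays Y (best of 1, 6, 8, 7); Player 1 gets 9.
- B → Column plays Y (best of 5, 2, 8, 6); Player 1 gets 2.
- C → Column plays X (best of 5, 6, 2, 2); Player 1 gets 2.
- D → Column plays X (best of 0, 5, 0, 4); Player 1 gets 0.
- E → Column plays Z (best of 7, 3, 3, 8); Player 1 gets 6.
Among 9, 2, 2, 0, 6, the best is 9 at A. Subgame-perfect outcome: (A, Y) with payoffs (9, 8).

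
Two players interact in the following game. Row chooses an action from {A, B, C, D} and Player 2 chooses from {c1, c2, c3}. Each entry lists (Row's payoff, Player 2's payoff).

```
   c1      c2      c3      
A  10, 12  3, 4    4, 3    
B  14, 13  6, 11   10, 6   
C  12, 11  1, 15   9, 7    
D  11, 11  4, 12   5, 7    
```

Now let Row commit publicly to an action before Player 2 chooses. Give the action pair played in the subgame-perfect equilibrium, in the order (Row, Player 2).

(B, c1)

Backward induction with Row moving first.
- A → Player 2 plays c1 (best of 12, 4, 3); Row gets 10.
- B → Player 2 plays c1 (best of 13, 11, 6); Row gets 14.
- C → Player 2 plays c2 (best of 11, 15, 7); Row gets 1.
- D → Player 2 plays c2 (best of 11, 12, 7); Row gets 4.
Among 10, 14, 1, 4, the best is 14 at B. Subgame-perfect outcome: (B, c1) with payoffs (14, 13).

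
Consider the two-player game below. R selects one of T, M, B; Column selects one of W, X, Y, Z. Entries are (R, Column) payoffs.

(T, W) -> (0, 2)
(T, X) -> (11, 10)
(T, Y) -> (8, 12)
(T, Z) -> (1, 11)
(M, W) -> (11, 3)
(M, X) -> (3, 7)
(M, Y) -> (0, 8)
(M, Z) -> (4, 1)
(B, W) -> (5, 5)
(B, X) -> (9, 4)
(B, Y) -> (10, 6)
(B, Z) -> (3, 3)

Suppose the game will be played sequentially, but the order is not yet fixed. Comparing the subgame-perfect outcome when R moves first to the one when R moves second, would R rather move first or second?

If R leads: Column's best replies are T→Y, M→Y, B→Y; R's induced payoffs 8, 0, 10; outcome (B, Y), payoffs (10, 6).
If Column leads: R's best replies are W→M, X→T, Y→B, Z→M; Column's induced payoffs 3, 10, 6, 1; outcome (T, X), payoffs (11, 10).
R gets 10 moving first and 11 moving second, so R prefers to move second.

second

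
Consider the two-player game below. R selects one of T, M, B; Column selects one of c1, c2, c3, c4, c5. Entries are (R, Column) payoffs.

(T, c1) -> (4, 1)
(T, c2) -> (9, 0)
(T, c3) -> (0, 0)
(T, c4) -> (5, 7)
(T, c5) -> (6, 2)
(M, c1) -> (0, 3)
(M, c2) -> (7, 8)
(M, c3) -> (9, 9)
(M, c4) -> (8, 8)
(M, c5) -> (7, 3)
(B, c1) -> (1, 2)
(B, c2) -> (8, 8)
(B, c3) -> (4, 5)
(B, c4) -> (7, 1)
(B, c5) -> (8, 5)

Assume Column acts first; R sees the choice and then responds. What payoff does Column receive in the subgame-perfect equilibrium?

R best-responds to each possible Column move:
- c1: BR = T, leader payoff 1.
- c2: BR = T, leader payoff 0.
- c3: BR = M, leader payoff 9.
- c4: BR = M, leader payoff 8.
- c5: BR = B, leader payoff 5.
Among 1, 0, 9, 8, 5, the best is 9 at c3. Subgame-perfect outcome: (M, c3) with payoffs (9, 9).

9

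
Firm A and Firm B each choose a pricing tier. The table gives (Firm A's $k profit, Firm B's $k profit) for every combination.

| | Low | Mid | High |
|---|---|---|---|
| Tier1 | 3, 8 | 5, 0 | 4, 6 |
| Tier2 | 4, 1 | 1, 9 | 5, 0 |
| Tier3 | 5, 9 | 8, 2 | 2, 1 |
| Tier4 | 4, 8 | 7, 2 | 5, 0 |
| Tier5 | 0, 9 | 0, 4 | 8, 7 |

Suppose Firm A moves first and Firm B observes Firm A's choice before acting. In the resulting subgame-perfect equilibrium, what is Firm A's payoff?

Backward induction with Firm A moving first.
- Tier1: BR = Low, leader payoff 3.
- Tier2: BR = Mid, leader payoff 1.
- Tier3: BR = Low, leader payoff 5.
- Tier4: BR = Low, leader payoff 4.
- Tier5: BR = Low, leader payoff 0.
Firm A's induced payoffs are 3, 1, 5, 4, 0, so Firm A commits to Tier3. Subgame-perfect outcome: (Tier3, Low) with payoffs (5, 9).

5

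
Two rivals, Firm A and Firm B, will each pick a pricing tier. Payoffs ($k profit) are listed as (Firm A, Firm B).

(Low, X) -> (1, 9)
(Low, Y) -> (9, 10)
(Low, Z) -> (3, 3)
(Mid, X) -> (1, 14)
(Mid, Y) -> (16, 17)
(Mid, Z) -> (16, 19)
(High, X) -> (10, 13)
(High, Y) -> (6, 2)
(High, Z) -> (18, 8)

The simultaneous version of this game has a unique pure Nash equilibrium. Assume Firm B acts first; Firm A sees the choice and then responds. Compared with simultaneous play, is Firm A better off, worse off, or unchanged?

better off

Work backward from Firm A's decision.
- X: BR = High, leader payoff 13.
- Y: BR = Mid, leader payoff 17.
- Z: BR = High, leader payoff 8.
Firm B's induced payoffs are 13, 17, 8, so Firm B commits to Y. Subgame-perfect outcome: (Mid, Y) with payoffs (16, 17).
For the simultaneous game, intersect best replies.
Firm A's best replies: X→High; Y→Mid; Z→High.
Firm B's best replies: Low→Y; Mid→Z; High→X.
Only (High, X) has each player best-responding; Nash payoffs (10, 13).
Firm A earns 16 sequentially versus 10 at the Nash outcome: better off.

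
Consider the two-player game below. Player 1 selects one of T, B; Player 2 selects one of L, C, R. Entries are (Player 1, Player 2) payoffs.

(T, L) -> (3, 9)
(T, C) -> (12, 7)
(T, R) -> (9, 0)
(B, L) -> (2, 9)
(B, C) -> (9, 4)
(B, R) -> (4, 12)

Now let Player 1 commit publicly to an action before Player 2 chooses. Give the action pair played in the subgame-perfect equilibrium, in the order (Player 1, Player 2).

Work backward from Player 2's decision.
- T: BR = L, leader payoff 3.
- B: BR = R, leader payoff 4.
Among 3, 4, the best is 4 at B. Subgame-perfect outcome: (B, R) with payoffs (4, 12).

(B, R)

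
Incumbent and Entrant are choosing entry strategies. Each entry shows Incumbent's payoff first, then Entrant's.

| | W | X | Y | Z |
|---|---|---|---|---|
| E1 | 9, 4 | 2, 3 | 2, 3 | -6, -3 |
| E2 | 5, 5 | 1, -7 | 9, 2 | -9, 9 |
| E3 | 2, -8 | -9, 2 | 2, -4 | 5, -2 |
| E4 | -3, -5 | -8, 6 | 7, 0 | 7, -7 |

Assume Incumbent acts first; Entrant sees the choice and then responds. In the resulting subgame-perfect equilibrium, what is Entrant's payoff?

Entrant best-responds to each possible Incumbent move:
- E1 → Entrant plays W (best of 4, 3, 3, -3); Incumbent gets 9.
- E2 → Entrant plays Z (best of 5, -7, 2, 9); Incumbent gets -9.
- E3 → Entrant plays X (best of -8, 2, -4, -2); Incumbent gets -9.
- E4 → Entrant plays X (best of -5, 6, 0, -7); Incumbent gets -8.
Incumbent's induced payoffs are 9, -9, -9, -8, so Incumbent commits to E1. Subgame-perfect outcome: (E1, W) with payoffs (9, 4).

4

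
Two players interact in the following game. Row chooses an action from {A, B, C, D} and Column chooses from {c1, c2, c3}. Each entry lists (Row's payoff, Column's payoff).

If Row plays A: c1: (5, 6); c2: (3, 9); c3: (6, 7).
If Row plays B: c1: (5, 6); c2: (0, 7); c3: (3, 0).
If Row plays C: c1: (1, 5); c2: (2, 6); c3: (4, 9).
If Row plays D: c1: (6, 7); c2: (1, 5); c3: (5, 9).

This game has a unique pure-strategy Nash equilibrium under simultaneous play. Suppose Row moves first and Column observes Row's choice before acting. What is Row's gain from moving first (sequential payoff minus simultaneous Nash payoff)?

2

Solve by backward induction (Row leads).
- A: BR = c2, leader payoff 3.
- B: BR = c2, leader payoff 0.
- C: BR = c3, leader payoff 4.
- D: BR = c3, leader payoff 5.
Maximizing over 3, 0, 4, 5, Row chooses D. Subgame-perfect outcome: (D, c3) with payoffs (5, 9).
Now find the simultaneous Nash equilibrium.
Row's best replies: c1→D; c2→A; c3→A.
Column's best replies: A→c2; B→c2; C→c3; D→c3.
Only (A, c2) has each player best-responding; Nash payoffs (3, 9).
Row's commitment gain: 5 − 3 = 2.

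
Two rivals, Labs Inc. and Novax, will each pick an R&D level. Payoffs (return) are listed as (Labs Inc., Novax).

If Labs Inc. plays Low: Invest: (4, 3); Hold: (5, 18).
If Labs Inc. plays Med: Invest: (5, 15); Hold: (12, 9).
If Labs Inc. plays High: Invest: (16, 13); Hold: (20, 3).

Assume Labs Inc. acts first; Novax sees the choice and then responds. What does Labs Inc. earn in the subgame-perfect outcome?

Work backward from Novax's decision.
- Low: BR = Hold, leader payoff 5.
- Med: BR = Invest, leader payoff 5.
- High: BR = Invest, leader payoff 16.
Labs Inc.'s induced payoffs are 5, 5, 16, so Labs Inc. commits to High. Subgame-perfect outcome: (High, Invest) with payoffs (16, 13).

16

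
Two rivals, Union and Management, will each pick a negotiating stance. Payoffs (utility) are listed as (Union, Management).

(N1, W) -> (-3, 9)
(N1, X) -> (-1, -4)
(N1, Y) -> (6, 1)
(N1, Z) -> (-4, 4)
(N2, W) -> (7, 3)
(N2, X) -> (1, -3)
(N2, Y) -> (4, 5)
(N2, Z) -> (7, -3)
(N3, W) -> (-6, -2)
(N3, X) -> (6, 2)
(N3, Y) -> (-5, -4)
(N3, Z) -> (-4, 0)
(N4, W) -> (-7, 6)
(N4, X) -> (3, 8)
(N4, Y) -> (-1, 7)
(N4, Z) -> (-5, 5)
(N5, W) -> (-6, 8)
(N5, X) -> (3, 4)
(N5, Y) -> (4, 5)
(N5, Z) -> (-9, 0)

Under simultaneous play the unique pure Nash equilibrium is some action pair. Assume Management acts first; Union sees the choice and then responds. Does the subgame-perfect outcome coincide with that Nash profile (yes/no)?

no

Backward induction with Management moving first.
- W: Union compares -3, 7, -6, -7, -6 and picks N2; Management would get 3.
- X: Union compares -1, 1, 6, 3, 3 and picks N3; Management would get 2.
- Y: Union compares 6, 4, -5, -1, 4 and picks N1; Management would get 1.
- Z: Union compares -4, 7, -4, -5, -9 and picks N2; Management would get -3.
Maximizing over 3, 2, 1, -3, Management chooses W. Subgame-perfect outcome: (N2, W) with payoffs (7, 3).
For the simultaneous game, intersect best replies.
Union's best replies: W→N2; X→N3; Y→N1; Z→N2.
Management's best replies: N1→W; N2→Y; N3→X; N4→X; N5→W.
The unique mutual best reply is (N3, X), giving (6, 2).
Sequential outcome (N2, W) differs from the Nash profile (N3, X).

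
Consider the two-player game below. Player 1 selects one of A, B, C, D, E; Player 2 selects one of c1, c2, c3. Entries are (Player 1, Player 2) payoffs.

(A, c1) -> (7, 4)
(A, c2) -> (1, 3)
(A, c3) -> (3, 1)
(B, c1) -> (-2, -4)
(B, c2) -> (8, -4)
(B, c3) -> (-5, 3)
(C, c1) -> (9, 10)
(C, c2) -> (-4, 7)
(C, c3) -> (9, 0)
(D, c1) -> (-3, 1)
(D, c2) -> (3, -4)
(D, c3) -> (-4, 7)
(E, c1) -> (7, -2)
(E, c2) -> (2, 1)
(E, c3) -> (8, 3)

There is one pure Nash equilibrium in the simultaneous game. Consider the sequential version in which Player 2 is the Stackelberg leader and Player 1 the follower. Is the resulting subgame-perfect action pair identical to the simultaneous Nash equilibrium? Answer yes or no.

yes

Solve by backward induction (Player 2 leads).
- c1: BR = C, leader payoff 10.
- c2: BR = B, leader payoff -4.
- c3: BR = C, leader payoff 0.
Maximizing over 10, -4, 0, Player 2 chooses c1. Subgame-perfect outcome: (C, c1) with payoffs (9, 10).
Now find the simultaneous Nash equilibrium.
Player 1's best replies: c1→C; c2→B; c3→C.
Player 2's best replies: A→c1; B→c3; C→c1; D→c3; E→c3.
Only (C, c1) has each player best-responding; Nash payoffs (9, 10).
Sequential outcome (C, c1) coincides with the Nash profile (C, c1).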